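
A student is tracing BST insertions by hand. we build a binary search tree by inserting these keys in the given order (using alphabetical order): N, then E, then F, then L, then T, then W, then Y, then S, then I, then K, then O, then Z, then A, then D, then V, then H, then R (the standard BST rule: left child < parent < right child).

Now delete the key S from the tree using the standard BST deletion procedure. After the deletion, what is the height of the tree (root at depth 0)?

5

Insert N: tree is empty, so N becomes the root.
Insert E: E < N → go left. Place as left child of N.
Insert F: F < N → go left; F > E → go right. Place as right child of E.
Insert L: L < N → go left; L > E → go right; L > F → go right. Place as right child of F.
Insert T: T > N → go right. Place as right child of N.
Insert W: W > N → go right; W > T → go right. Place as right child of T.
Insert Y: Y > N → go right; Y > T → go right; Y > W → go right. Place as right child of W.
Insert S: S > N → go right; S < T → go left. Place as left child of T.
Insert I: I < N → go left; I > E → go right; I > F → go right; I < L → go left. Place as left child of L.
Insert K: K < N → go left; K > E → go right; K > F → go right; K < L → go left; K > I → go right. Place as right child of I.
Insert O: O > N → go right; O < T → go left; O < S → go left. Place as left child of S.
Insert Z: Z > N → go right; Z > T → go right; Z > W → go right; Z > Y → go right. Place as right child of Y.
Insert A: A < N → go left; A < E → go left. Place as left child of E.
Insert D: D < N → go left; D < E → go left; D > A → go right. Place as right child of A.
Insert V: V > N → go right; V > T → go right; V < W → go left. Place as left child of W.
Insert H: H < N → go left; H > E → go right; H > F → go right; H < L → go left; H < I → go left. Place as left child of I.
Insert R: R > N → go right; R < T → go left; R < S → go left; R > O → go right. Place as right child of O.

Delete S (at most one child — splice it out).
After deletion, deepest node is K at depth 5.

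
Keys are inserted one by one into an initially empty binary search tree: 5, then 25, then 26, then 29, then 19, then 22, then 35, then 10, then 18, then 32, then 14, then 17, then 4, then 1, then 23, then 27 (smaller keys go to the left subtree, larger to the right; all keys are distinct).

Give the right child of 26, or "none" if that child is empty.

29

Insert 5: tree is empty, so 5 becomes the root.
Insert 25: 25 > 5 → go right. Place as right child of 5.
Insert 26: 26 > 5 → go right; 26 > 25 → go right. Place as right child of 25.
Insert 29: 29 > 5 → go right; 29 > 25 → go right; 29 > 26 → go right. Place as right child of 26.
Insert 19: 19 > 5 → go right; 19 < 25 → go left. Place as left child of 25.
Insert 22: 22 > 5 → go right; 22 < 25 → go left; 22 > 19 → go right. Place as right child of 19.
Insert 35: 35 > 5 → go right; 35 > 25 → go right; 35 > 26 → go right; 35 > 29 → go right. Place as right child of 29.
Insert 10: 10 > 5 → go right; 10 < 25 → go left; 10 < 19 → go left. Place as left child of 19.
Insert 18: 18 > 5 → go right; 18 < 25 → go left; 18 < 19 → go left; 18 > 10 → go right. Place as right child of 10.
Insert 32: 32 > 5 → go right; 32 > 25 → go right; 32 > 26 → go right; 32 > 29 → go right; 32 < 35 → go left. Place as left child of 35.
Insert 14: 14 > 5 → go right; 14 < 25 → go left; 14 < 19 → go left; 14 > 10 → go right; 14 < 18 → go left. Place as left child of 18.
Insert 17: 17 > 5 → go right; 17 < 25 → go left; 17 < 19 → go left; 17 > 10 → go right; 17 < 18 → go left; 17 > 14 → go right. Place as right child of 14.
Insert 4: 4 < 5 → go left. Place as left child of 5.
Insert 1: 1 < 5 → go left; 1 < 4 → go left. Place as left child of 4.
Insert 23: 23 > 5 → go right; 23 < 25 → go left; 23 > 19 → go right; 23 > 22 → go right. Place as right child of 22.
Insert 27: 27 > 5 → go right; 27 > 25 → go right; 27 > 26 → go right; 27 < 29 → go left. Place as left child of 29.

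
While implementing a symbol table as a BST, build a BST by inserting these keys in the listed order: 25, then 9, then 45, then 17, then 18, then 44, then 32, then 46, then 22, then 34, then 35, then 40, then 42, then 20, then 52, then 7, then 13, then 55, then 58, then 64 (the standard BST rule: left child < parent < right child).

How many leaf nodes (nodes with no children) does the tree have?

5

Insert 25: tree is empty, so 25 becomes the root.
Insert 9: 9 < 25 → go left. Place as left child of 25.
Insert 45: 45 > 25 → go right. Place as right child of 25.
Insert 17: 17 < 25 → go left; 17 > 9 → go right. Place as right child of 9.
Insert 18: 18 < 25 → go left; 18 > 9 → go right; 18 > 17 → go right. Place as right child of 17.
Insert 44: 44 > 25 → go right; 44 < 45 → go left. Place as left child of 45.
Insert 32: 32 > 25 → go right; 32 < 45 → go left; 32 < 44 → go left. Place as left child of 44.
Insert 46: 46 > 25 → go right; 46 > 45 → go right. Place as right child of 45.
Insert 22: 22 < 25 → go left; 22 > 9 → go right; 22 > 17 → go right; 22 > 18 → go right. Place as right child of 18.
Insert 34: 34 > 25 → go right; 34 < 45 → go left; 34 < 44 → go left; 34 > 32 → go right. Place as right child of 32.
Insert 35: 35 > 25 → go right; 35 < 45 → go left; 35 < 44 → go left; 35 > 32 → go right; 35 > 34 → go right. Place as right child of 34.
Insert 40: 40 > 25 → go right; 40 < 45 → go left; 40 < 44 → go left; 40 > 32 → go right; 40 > 34 → go right; 40 > 35 → go right. Place as right child of 35.
Insert 42: 42 > 25 → go right; 42 < 45 → go left; 42 < 44 → go left; 42 > 32 → go right; 42 > 34 → go right; 42 > 35 → go right; 42 > 40 → go right. Place as right child of 40.
Insert 20: 20 < 25 → go left; 20 > 9 → go right; 20 > 17 → go right; 20 > 18 → go right; 20 < 22 → go left. Place as left child of 22.
Insert 52: 52 > 25 → go right; 52 > 45 → go right; 52 > 46 → go right. Place as right child of 46.
Insert 7: 7 < 25 → go left; 7 < 9 → go left. Place as left child of 9.
Insert 13: 13 < 25 → go left; 13 > 9 → go right; 13 < 17 → go left. Place as left child of 17.
Insert 55: 55 > 25 → go right; 55 > 45 → go right; 55 > 46 → go right; 55 > 52 → go right. Place as right child of 52.
Insert 58: 58 > 25 → go right; 58 > 45 → go right; 58 > 46 → go right; 58 > 52 → go right; 58 > 55 → go right. Place as right child of 55.
Insert 64: 64 > 25 → go right; 64 > 45 → go right; 64 > 46 → go right; 64 > 52 → go right; 64 > 55 → go right; 64 > 58 → go right. Place as right child of 58.

Leaves: 7, 13, 20, 42, 64 — 5 in total.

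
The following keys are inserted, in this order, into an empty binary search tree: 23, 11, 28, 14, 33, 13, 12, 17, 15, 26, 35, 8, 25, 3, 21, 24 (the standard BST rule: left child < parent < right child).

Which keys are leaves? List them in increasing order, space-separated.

Insert 23: tree is empty, so 23 becomes the root.
Insert 11: 11 < 23 → go left. Place as left child of 23.
Insert 28: 28 > 23 → go right. Place as right child of 23.
Insert 14: 14 < 23 → go left; 14 > 11 → go right. Place as right child of 11.
Insert 33: 33 > 23 → go right; 33 > 28 → go right. Place as right child of 28.
Insert 13: 13 < 23 → go left; 13 > 11 → go right; 13 < 14 → go left. Place as left child of 14.
Insert 12: 12 < 23 → go left; 12 > 11 → go right; 12 < 14 → go left; 12 < 13 → go left. Place as left child of 13.
Insert 17: 17 < 23 → go left; 17 > 11 → go right; 17 > 14 → go right. Place as right child of 14.
Insert 15: 15 < 23 → go left; 15 > 11 → go right; 15 > 14 → go right; 15 < 17 → go left. Place as left child of 17.
Insert 26: 26 > 23 → go right; 26 < 28 → go left. Place as left child of 28.
Insert 35: 35 > 23 → go right; 35 > 28 → go right; 35 > 33 → go right. Place as right child of 33.
Insert 8: 8 < 23 → go left; 8 < 11 → go left. Place as left child of 11.
Insert 25: 25 > 23 → go right; 25 < 28 → go left; 25 < 26 → go left. Place as left child of 26.
Insert 3: 3 < 23 → go left; 3 < 11 → go left; 3 < 8 → go left. Place as left child of 8.
Insert 21: 21 < 23 → go left; 21 > 11 → go right; 21 > 14 → go right; 21 > 17 → go right. Place as right child of 17.
Insert 24: 24 > 23 → go right; 24 < 28 → go left; 24 < 26 → go left; 24 < 25 → go left. Place as left child of 25.

3 12 15 21 24 35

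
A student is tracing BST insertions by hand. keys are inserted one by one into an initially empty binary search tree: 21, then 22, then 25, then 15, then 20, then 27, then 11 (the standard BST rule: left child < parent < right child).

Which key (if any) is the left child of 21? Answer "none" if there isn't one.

21: root
22: right child of 21 (depth 1)
25: right child of 22 (depth 2)
15: left child of 21 (depth 1)
20: right child of 15 (depth 2)
27: right child of 25 (depth 3)
11: left child of 15 (depth 2)

15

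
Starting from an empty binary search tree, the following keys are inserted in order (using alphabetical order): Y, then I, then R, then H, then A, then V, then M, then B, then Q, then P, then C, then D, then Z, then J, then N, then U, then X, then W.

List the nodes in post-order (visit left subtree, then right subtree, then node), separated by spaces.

Y: root
I: left child of Y (depth 1)
R: right child of I (depth 2)
H: left child of I (depth 2)
A: left child of H (depth 3)
V: right child of R (depth 3)
M: left child of R (depth 3)
B: right child of A (depth 4)
Q: right child of M (depth 4)
P: left child of Q (depth 5)
C: right child of B (depth 5)
D: right child of C (depth 6)
Z: right child of Y (depth 1)
J: left child of M (depth 4)
N: left child of P (depth 6)
U: left child of V (depth 4)
X: right child of V (depth 4)
W: left child of X (depth 5)

D C B A H J N P Q M U W X V R I Z Y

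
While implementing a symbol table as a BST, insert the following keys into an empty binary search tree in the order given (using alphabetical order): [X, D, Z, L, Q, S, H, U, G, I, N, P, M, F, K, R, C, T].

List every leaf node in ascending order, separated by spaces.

X: root
D: left child of X (depth 1)
Z: right child of X (depth 1)
L: right child of D (depth 2)
Q: right child of L (depth 3)
S: right child of Q (depth 4)
H: left child of L (depth 3)
U: right child of S (depth 5)
G: left child of H (depth 4)
I: right child of H (depth 4)
N: left child of Q (depth 4)
P: right child of N (depth 5)
M: left child of N (depth 5)
F: left child of G (depth 5)
K: right child of I (depth 5)
R: left child of S (depth 5)
C: left child of D (depth 2)
T: left child of U (depth 6)

C F K M P R T Z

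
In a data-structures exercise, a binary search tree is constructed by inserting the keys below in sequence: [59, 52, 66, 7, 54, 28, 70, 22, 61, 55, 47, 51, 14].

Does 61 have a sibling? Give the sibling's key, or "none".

70

59: root
52: left child of 59 (depth 1)
66: right child of 59 (depth 1)
7: left child of 52 (depth 2)
54: right child of 52 (depth 2)
28: right child of 7 (depth 3)
70: right child of 66 (depth 2)
22: left child of 28 (depth 4)
61: left child of 66 (depth 2)
55: right child of 54 (depth 3)
47: right child of 28 (depth 4)
51: right child of 47 (depth 5)
14: left child of 22 (depth 5)

61's parent is 66; the other child of 66 is 70.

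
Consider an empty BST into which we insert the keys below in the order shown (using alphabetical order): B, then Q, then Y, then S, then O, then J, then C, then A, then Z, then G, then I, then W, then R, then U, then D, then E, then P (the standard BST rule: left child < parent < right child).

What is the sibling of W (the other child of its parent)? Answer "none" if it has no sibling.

R

Resulting structure (node: left, right):
  B: L=A, R=Q
  Q: L=O, R=Y
  Y: L=S, R=Z
  S: L=R, R=W
  O: L=J, R=P
  J: L=C, R=–
  C: L=–, R=G
  A: L=–, R=–
  Z: L=–, R=–
  G: L=D, R=I
  I: L=–, R=–
  W: L=U, R=–
  R: L=–, R=–
  U: L=–, R=–
  D: L=–, R=E
  E: L=–, R=–
  P: L=–, R=–

W's parent is S; the other child of S is R.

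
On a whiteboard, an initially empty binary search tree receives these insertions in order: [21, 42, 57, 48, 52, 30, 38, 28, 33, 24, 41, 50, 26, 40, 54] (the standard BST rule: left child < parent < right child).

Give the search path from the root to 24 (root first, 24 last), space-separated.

21 42 30 28 24

21: root
42: right child of 21 (depth 1)
57: right child of 42 (depth 2)
48: left child of 57 (depth 3)
52: right child of 48 (depth 4)
30: left child of 42 (depth 2)
38: right child of 30 (depth 3)
28: left child of 30 (depth 3)
33: left child of 38 (depth 4)
24: left child of 28 (depth 4)
41: right child of 38 (depth 4)
50: left child of 52 (depth 5)
26: right child of 24 (depth 5)
40: left child of 41 (depth 5)
54: right child of 52 (depth 5)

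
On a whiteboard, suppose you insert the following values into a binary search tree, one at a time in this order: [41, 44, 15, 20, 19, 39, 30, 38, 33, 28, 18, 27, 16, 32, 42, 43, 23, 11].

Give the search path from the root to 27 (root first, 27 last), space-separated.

41: root
44: right child of 41 (depth 1)
15: left child of 41 (depth 1)
20: right child of 15 (depth 2)
19: left child of 20 (depth 3)
39: right child of 20 (depth 3)
30: left child of 39 (depth 4)
38: right child of 30 (depth 5)
33: left child of 38 (depth 6)
28: left child of 30 (depth 5)
18: left child of 19 (depth 4)
27: left child of 28 (depth 6)
16: left child of 18 (depth 5)
32: left child of 33 (depth 7)
42: left child of 44 (depth 2)
43: right child of 42 (depth 3)
23: left child of 27 (depth 7)
11: left child of 15 (depth 2)

41 15 20 39 30 28 27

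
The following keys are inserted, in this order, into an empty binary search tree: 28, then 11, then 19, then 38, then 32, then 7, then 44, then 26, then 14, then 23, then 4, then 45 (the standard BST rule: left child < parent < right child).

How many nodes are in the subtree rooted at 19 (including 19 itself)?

4

Resulting structure (node: left, right):
  28: L=11, R=38
  11: L=7, R=19
  19: L=14, R=26
  38: L=32, R=44
  32: L=–, R=–
  7: L=4, R=–
  44: L=–, R=45
  26: L=23, R=–
  14: L=–, R=–
  23: L=–, R=–
  4: L=–, R=–
  45: L=–, R=–

Subtree rooted at 19 contains: 19, 14, 26, 23 — 4 nodes.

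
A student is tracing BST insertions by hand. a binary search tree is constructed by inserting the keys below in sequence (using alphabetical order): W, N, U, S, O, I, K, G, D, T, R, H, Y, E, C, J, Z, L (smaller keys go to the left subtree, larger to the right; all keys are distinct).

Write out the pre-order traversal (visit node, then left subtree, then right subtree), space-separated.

Insert W: tree is empty, so W becomes the root.
Insert N: N < W → go left. Place as left child of W.
Insert U: U < W → go left; U > N → go right. Place as right child of N.
Insert S: S < W → go left; S > N → go right; S < U → go left. Place as left child of U.
Insert O: O < W → go left; O > N → go right; O < U → go left; O < S → go left. Place as left child of S.
Insert I: I < W → go left; I < N → go left. Place as left child of N.
Insert K: K < W → go left; K < N → go left; K > I → go right. Place as right child of I.
Insert G: G < W → go left; G < N → go left; G < I → go left. Place as left child of I.
Insert D: D < W → go left; D < N → go left; D < I → go left; D < G → go left. Place as left child of G.
Insert T: T < W → go left; T > N → go right; T < U → go left; T > S → go right. Place as right child of S.
Insert R: R < W → go left; R > N → go right; R < U → go left; R < S → go left; R > O → go right. Place as right child of O.
Insert H: H < W → go left; H < N → go left; H < I → go left; H > G → go right. Place as right child of G.
Insert Y: Y > W → go right. Place as right child of W.
Insert E: E < W → go left; E < N → go left; E < I → go left; E < G → go left; E > D → go right. Place as right child of D.
Insert C: C < W → go left; C < N → go left; C < I → go left; C < G → go left; C < D → go left. Place as left child of D.
Insert J: J < W → go left; J < N → go left; J > I → go right; J < K → go left. Place as left child of K.
Insert Z: Z > W → go right; Z > Y → go right. Place as right child of Y.
Insert L: L < W → go left; L < N → go left; L > I → go right; L > K → go right. Place as right child of K.

W N I G D C E H K J L U S O R T Y Z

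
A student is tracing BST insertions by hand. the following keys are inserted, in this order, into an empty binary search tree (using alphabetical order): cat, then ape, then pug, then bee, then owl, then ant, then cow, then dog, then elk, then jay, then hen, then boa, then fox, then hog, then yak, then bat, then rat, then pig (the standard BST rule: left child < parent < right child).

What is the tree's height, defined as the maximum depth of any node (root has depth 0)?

Insert cat: tree is empty, so cat becomes the root.
Insert ape: ape < cat → go left. Place as left child of cat.
Insert pug: pug > cat → go right. Place as right child of cat.
Insert bee: bee < cat → go left; bee > ape → go right. Place as right child of ape.
Insert owl: owl > cat → go right; owl < pug → go left. Place as left child of pug.
Insert ant: ant < cat → go left; ant < ape → go left. Place as left child of ape.
Insert cow: cow > cat → go right; cow < pug → go left; cow < owl → go left. Place as left child of owl.
Insert dog: dog > cat → go right; dog < pug → go left; dog < owl → go left; dog > cow → go right. Place as right child of cow.
Insert elk: elk > cat → go right; elk < pug → go left; elk < owl → go left; elk > cow → go right; elk > dog → go right. Place as right child of dog.
Insert jay: jay > cat → go right; jay < pug → go left; jay < owl → go left; jay > cow → go right; jay > dog → go right; jay > elk → go right. Place as right child of elk.
Insert hen: hen > cat → go right; hen < pug → go left; hen < owl → go left; hen > cow → go right; hen > dog → go right; hen > elk → go right; hen < jay → go left. Place as left child of jay.
Insert boa: boa < cat → go left; boa > ape → go right; boa > bee → go right. Place as right child of bee.
Insert fox: fox > cat → go right; fox < pug → go left; fox < owl → go left; fox > cow → go right; fox > dog → go right; fox > elk → go right; fox < jay → go left; fox < hen → go left. Place as left child of hen.
Insert hog: hog > cat → go right; hog < pug → go left; hog < owl → go left; hog > cow → go right; hog > dog → go right; hog > elk → go right; hog < jay → go left; hog > hen → go right. Place as right child of hen.
Insert yak: yak > cat → go right; yak > pug → go right. Place as right child of pug.
Insert bat: bat < cat → go left; bat > ape → go right; bat < bee → go left. Place as left child of bee.
Insert rat: rat > cat → go right; rat > pug → go right; rat < yak → go left. Place as left child of yak.
Insert pig: pig > cat → go right; pig < pug → go left; pig > owl → go right. Place as right child of owl.

The deepest node is fox at depth 8.

8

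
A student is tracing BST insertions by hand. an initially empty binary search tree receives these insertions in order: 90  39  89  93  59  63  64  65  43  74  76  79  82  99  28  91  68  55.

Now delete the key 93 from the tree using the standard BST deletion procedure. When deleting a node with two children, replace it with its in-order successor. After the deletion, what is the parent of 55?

43

90: root
39: left child of 90 (depth 1)
89: right child of 39 (depth 2)
93: right child of 90 (depth 1)
59: left child of 89 (depth 3)
63: right child of 59 (depth 4)
64: right child of 63 (depth 5)
65: right child of 64 (depth 6)
43: left child of 59 (depth 4)
74: right child of 65 (depth 7)
76: right child of 74 (depth 8)
79: right child of 76 (depth 9)
82: right child of 79 (depth 10)
99: right child of 93 (depth 2)
28: left child of 39 (depth 2)
91: left child of 93 (depth 2)
68: left child of 74 (depth 8)
55: right child of 43 (depth 5)

Delete 93 (two children — replace with in-order successor).
After deletion, 55's parent is 43.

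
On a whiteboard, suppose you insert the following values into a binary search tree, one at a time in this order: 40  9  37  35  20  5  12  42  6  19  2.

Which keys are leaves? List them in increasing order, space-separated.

40: root
9: left child of 40 (depth 1)
37: right child of 9 (depth 2)
35: left child of 37 (depth 3)
20: left child of 35 (depth 4)
5: left child of 9 (depth 2)
12: left child of 20 (depth 5)
42: right child of 40 (depth 1)
6: right child of 5 (depth 3)
19: right child of 12 (depth 6)
2: left child of 5 (depth 3)

2 6 19 42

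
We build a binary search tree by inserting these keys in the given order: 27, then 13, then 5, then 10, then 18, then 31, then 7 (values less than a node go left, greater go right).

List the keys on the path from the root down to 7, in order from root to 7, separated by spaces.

27 13 5 10 7

Resulting structure (node: left, right):
  27: L=13, R=31
  13: L=5, R=18
  5: L=–, R=10
  10: L=7, R=–
  18: L=–, R=–
  31: L=–, R=–
  7: L=–, R=–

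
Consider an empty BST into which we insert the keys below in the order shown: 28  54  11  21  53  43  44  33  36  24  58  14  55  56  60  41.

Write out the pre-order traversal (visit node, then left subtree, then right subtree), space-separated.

28 11 21 14 24 54 53 43 33 36 41 44 58 55 56 60

28: root
54: right child of 28 (depth 1)
11: left child of 28 (depth 1)
21: right child of 11 (depth 2)
53: left child of 54 (depth 2)
43: left child of 53 (depth 3)
44: right child of 43 (depth 4)
33: left child of 43 (depth 4)
36: right child of 33 (depth 5)
24: right child of 21 (depth 3)
58: right child of 54 (depth 2)
14: left child of 21 (depth 3)
55: left child of 58 (depth 3)
56: right child of 55 (depth 4)
60: right child of 58 (depth 3)
41: right child of 36 (depth 6)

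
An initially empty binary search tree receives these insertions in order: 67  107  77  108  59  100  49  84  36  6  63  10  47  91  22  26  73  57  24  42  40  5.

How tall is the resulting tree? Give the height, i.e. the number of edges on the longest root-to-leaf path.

8

67: root
107: right child of 67 (depth 1)
77: left child of 107 (depth 2)
108: right child of 107 (depth 2)
59: left child of 67 (depth 1)
100: right child of 77 (depth 3)
49: left child of 59 (depth 2)
84: left child of 100 (depth 4)
36: left child of 49 (depth 3)
6: left child of 36 (depth 4)
63: right child of 59 (depth 2)
10: right child of 6 (depth 5)
47: right child of 36 (depth 4)
91: right child of 84 (depth 5)
22: right child of 10 (depth 6)
26: right child of 22 (depth 7)
73: left child of 77 (depth 3)
57: right child of 49 (depth 3)
24: left child of 26 (depth 8)
42: left child of 47 (depth 5)
40: left child of 42 (depth 6)
5: left child of 6 (depth 5)

The deepest node is 24 at depth 8.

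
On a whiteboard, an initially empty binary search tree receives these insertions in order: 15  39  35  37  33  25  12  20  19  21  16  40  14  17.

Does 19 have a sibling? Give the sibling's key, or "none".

15: root
39: right child of 15 (depth 1)
35: left child of 39 (depth 2)
37: right child of 35 (depth 3)
33: left child of 35 (depth 3)
25: left child of 33 (depth 4)
12: left child of 15 (depth 1)
20: left child of 25 (depth 5)
19: left child of 20 (depth 6)
21: right child of 20 (depth 6)
16: left child of 19 (depth 7)
40: right child of 39 (depth 2)
14: right child of 12 (depth 2)
17: right child of 16 (depth 8)

19's parent is 20; the other child of 20 is 21.

21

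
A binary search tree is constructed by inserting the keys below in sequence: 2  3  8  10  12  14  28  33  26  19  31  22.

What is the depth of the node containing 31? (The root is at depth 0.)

Insert 2: tree is empty, so 2 becomes the root.
Insert 3: 3 > 2 → go right. Place as right child of 2.
Insert 8: 8 > 2 → go right; 8 > 3 → go right. Place as right child of 3.
Insert 10: 10 > 2 → go right; 10 > 3 → go right; 10 > 8 → go right. Place as right child of 8.
Insert 12: 12 > 2 → go right; 12 > 3 → go right; 12 > 8 → go right; 12 > 10 → go right. Place as right child of 10.
Insert 14: 14 > 2 → go right; 14 > 3 → go right; 14 > 8 → go right; 14 > 10 → go right; 14 > 12 → go right. Place as right child of 12.
Insert 28: 28 > 2 → go right; 28 > 3 → go right; 28 > 8 → go right; 28 > 10 → go right; 28 > 12 → go right; 28 > 14 → go right. Place as right child of 14.
Insert 33: 33 > 2 → go right; 33 > 3 → go right; 33 > 8 → go right; 33 > 10 → go right; 33 > 12 → go right; 33 > 14 → go right; 33 > 28 → go right. Place as right child of 28.
Insert 26: 26 > 2 → go right; 26 > 3 → go right; 26 > 8 → go right; 26 > 10 → go right; 26 > 12 → go right; 26 > 14 → go right; 26 < 28 → go left. Place as left child of 28.
Insert 19: 19 > 2 → go right; 19 > 3 → go right; 19 > 8 → go right; 19 > 10 → go right; 19 > 12 → go right; 19 > 14 → go right; 19 < 28 → go left; 19 < 26 → go left. Place as left child of 26.
Insert 31: 31 > 2 → go right; 31 > 3 → go right; 31 > 8 → go right; 31 > 10 → go right; 31 > 12 → go right; 31 > 14 → go right; 31 > 28 → go right; 31 < 33 → go left. Place as left child of 33.
Insert 22: 22 > 2 → go right; 22 > 3 → go right; 22 > 8 → go right; 22 > 10 → go right; 22 > 12 → go right; 22 > 14 → go right; 22 < 28 → go left; 22 < 26 → go left; 22 > 19 → go right. Place as right child of 19.

Path to 31: 2 → 3 → 8 → 10 → 12 → 14 → 28 → 33 → 31, which is 8 edges.

8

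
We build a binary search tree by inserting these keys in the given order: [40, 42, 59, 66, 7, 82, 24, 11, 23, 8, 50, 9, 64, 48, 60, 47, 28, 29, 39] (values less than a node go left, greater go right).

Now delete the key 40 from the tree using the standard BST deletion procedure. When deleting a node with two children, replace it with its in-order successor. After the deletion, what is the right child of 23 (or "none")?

40: root
42: right child of 40 (depth 1)
59: right child of 42 (depth 2)
66: right child of 59 (depth 3)
7: left child of 40 (depth 1)
82: right child of 66 (depth 4)
24: right child of 7 (depth 2)
11: left child of 24 (depth 3)
23: right child of 11 (depth 4)
8: left child of 11 (depth 4)
50: left child of 59 (depth 3)
9: right child of 8 (depth 5)
64: left child of 66 (depth 4)
48: left child of 50 (depth 4)
60: left child of 64 (depth 5)
47: left child of 48 (depth 5)
28: right child of 24 (depth 3)
29: right child of 28 (depth 4)
39: right child of 29 (depth 5)

Delete 40 (two children — replace with in-order successor).
After deletion, 23's right child: none.

none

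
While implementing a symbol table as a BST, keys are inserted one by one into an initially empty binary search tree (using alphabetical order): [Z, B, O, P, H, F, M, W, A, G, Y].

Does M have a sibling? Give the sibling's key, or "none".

F

Z: root
B: left child of Z (depth 1)
O: right child of B (depth 2)
P: right child of O (depth 3)
H: left child of O (depth 3)
F: left child of H (depth 4)
M: right child of H (depth 4)
W: right child of P (depth 4)
A: left child of B (depth 2)
G: right child of F (depth 5)
Y: right child of W (depth 5)

M's parent is H; the other child of H is F.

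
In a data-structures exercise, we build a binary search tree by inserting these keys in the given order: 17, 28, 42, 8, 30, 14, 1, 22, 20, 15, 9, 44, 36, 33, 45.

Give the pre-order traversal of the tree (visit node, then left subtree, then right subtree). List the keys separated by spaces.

17 8 1 14 9 15 28 22 20 42 30 36 33 44 45

Resulting structure (node: left, right):
  17: L=8, R=28
  28: L=22, R=42
  42: L=30, R=44
  8: L=1, R=14
  30: L=–, R=36
  14: L=9, R=15
  1: L=–, R=–
  22: L=20, R=–
  20: L=–, R=–
  15: L=–, R=–
  9: L=–, R=–
  44: L=–, R=45
  36: L=33, R=–
  33: L=–, R=–
  45: L=–, R=–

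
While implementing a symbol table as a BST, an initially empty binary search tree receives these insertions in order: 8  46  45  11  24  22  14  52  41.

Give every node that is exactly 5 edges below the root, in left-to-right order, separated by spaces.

8: root
46: right child of 8 (depth 1)
45: left child of 46 (depth 2)
11: left child of 45 (depth 3)
24: right child of 11 (depth 4)
22: left child of 24 (depth 5)
14: left child of 22 (depth 6)
52: right child of 46 (depth 2)
41: right child of 24 (depth 5)

22 41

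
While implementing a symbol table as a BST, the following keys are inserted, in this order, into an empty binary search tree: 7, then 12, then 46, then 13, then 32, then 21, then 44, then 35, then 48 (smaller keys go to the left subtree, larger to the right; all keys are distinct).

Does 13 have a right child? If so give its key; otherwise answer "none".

Insert 7: tree is empty, so 7 becomes the root.
Insert 12: 12 > 7 → go right. Place as right child of 7.
Insert 46: 46 > 7 → go right; 46 > 12 → go right. Place as right child of 12.
Insert 13: 13 > 7 → go right; 13 > 12 → go right; 13 < 46 → go left. Place as left child of 46.
Insert 32: 32 > 7 → go right; 32 > 12 → go right; 32 < 46 → go left; 32 > 13 → go right. Place as right child of 13.
Insert 21: 21 > 7 → go right; 21 > 12 → go right; 21 < 46 → go left; 21 > 13 → go right; 21 < 32 → go left. Place as left child of 32.
Insert 44: 44 > 7 → go right; 44 > 12 → go right; 44 < 46 → go left; 44 > 13 → go right; 44 > 32 → go right. Place as right child of 32.
Insert 35: 35 > 7 → go right; 35 > 12 → go right; 35 < 46 → go left; 35 > 13 → go right; 35 > 32 → go right; 35 < 44 → go left. Place as left child of 44.
Insert 48: 48 > 7 → go right; 48 > 12 → go right; 48 > 46 → go right. Place as right child of 46.

32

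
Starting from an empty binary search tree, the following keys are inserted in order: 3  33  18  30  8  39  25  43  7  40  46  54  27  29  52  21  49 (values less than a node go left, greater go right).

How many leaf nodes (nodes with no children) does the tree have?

5

Insert 3: tree is empty, so 3 becomes the root.
Insert 33: 33 > 3 → go right. Place as right child of 3.
Insert 18: 18 > 3 → go right; 18 < 33 → go left. Place as left child of 33.
Insert 30: 30 > 3 → go right; 30 < 33 → go left; 30 > 18 → go right. Place as right child of 18.
Insert 8: 8 > 3 → go right; 8 < 33 → go left; 8 < 18 → go left. Place as left child of 18.
Insert 39: 39 > 3 → go right; 39 > 33 → go right. Place as right child of 33.
Insert 25: 25 > 3 → go right; 25 < 33 → go left; 25 > 18 → go right; 25 < 30 → go left. Place as left child of 30.
Insert 43: 43 > 3 → go right; 43 > 33 → go right; 43 > 39 → go right. Place as right child of 39.
Insert 7: 7 > 3 → go right; 7 < 33 → go left; 7 < 18 → go left; 7 < 8 → go left. Place as left child of 8.
Insert 40: 40 > 3 → go right; 40 > 33 → go right; 40 > 39 → go right; 40 < 43 → go left. Place as left child of 43.
Insert 46: 46 > 3 → go right; 46 > 33 → go right; 46 > 39 → go right; 46 > 43 → go right. Place as right child of 43.
Insert 54: 54 > 3 → go right; 54 > 33 → go right; 54 > 39 → go right; 54 > 43 → go right; 54 > 46 → go right. Place as right child of 46.
Insert 27: 27 > 3 → go right; 27 < 33 → go left; 27 > 18 → go right; 27 < 30 → go left; 27 > 25 → go right. Place as right child of 25.
Insert 29: 29 > 3 → go right; 29 < 33 → go left; 29 > 18 → go right; 29 < 30 → go left; 29 > 25 → go right; 29 > 27 → go right. Place as right child of 27.
Insert 52: 52 > 3 → go right; 52 > 33 → go right; 52 > 39 → go right; 52 > 43 → go right; 52 > 46 → go right; 52 < 54 → go left. Place as left child of 54.
Insert 21: 21 > 3 → go right; 21 < 33 → go left; 21 > 18 → go right; 21 < 30 → go left; 21 < 25 → go left. Place as left child of 25.
Insert 49: 49 > 3 → go right; 49 > 33 → go right; 49 > 39 → go right; 49 > 43 → go right; 49 > 46 → go right; 49 < 54 → go left; 49 < 52 → go left. Place as left child of 52.

Leaves: 7, 21, 29, 40, 49 — 5 in total.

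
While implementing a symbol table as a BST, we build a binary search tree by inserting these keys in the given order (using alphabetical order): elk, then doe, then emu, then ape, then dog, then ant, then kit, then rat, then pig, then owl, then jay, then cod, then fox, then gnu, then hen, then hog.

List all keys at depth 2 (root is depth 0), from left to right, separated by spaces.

Insert elk: tree is empty, so elk becomes the root.
Insert doe: doe < elk → go left. Place as left child of elk.
Insert emu: emu > elk → go right. Place as right child of elk.
Insert ape: ape < elk → go left; ape < doe → go left. Place as left child of doe.
Insert dog: dog < elk → go left; dog > doe → go right. Place as right child of doe.
Insert ant: ant < elk → go left; ant < doe → go left; ant < ape → go left. Place as left child of ape.
Insert kit: kit > elk → go right; kit > emu → go right. Place as right child of emu.
Insert rat: rat > elk → go right; rat > emu → go right; rat > kit → go right. Place as right child of kit.
Insert pig: pig > elk → go right; pig > emu → go right; pig > kit → go right; pig < rat → go left. Place as left child of rat.
Insert owl: owl > elk → go right; owl > emu → go right; owl > kit → go right; owl < rat → go left; owl < pig → go left. Place as left child of pig.
Insert jay: jay > elk → go right; jay > emu → go right; jay < kit → go left. Place as left child of kit.
Insert cod: cod < elk → go left; cod < doe → go left; cod > ape → go right. Place as right child of ape.
Insert fox: fox > elk → go right; fox > emu → go right; fox < kit → go left; fox < jay → go left. Place as left child of jay.
Insert gnu: gnu > elk → go right; gnu > emu → go right; gnu < kit → go left; gnu < jay → go left; gnu > fox → go right. Place as right child of fox.
Insert hen: hen > elk → go right; hen > emu → go right; hen < kit → go left; hen < jay → go left; hen > fox → go right; hen > gnu → go right. Place as right child of gnu.
Insert hog: hog > elk → go right; hog > emu → go right; hog < kit → go left; hog < jay → go left; hog > fox → go right; hog > gnu → go right; hog > hen → go right. Place as right child of hen.

ape dog kit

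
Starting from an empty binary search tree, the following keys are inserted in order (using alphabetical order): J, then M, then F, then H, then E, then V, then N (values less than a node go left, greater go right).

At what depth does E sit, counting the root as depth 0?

2

Resulting structure (node: left, right):
  J: L=F, R=M
  M: L=–, R=V
  F: L=E, R=H
  H: L=–, R=–
  E: L=–, R=–
  V: L=N, R=–
  N: L=–, R=–

Path to E: J → F → E, which is 2 edges.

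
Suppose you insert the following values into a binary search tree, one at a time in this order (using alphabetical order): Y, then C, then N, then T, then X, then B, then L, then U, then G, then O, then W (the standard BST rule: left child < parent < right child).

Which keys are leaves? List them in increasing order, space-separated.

Y: root
C: left child of Y (depth 1)
N: right child of C (depth 2)
T: right child of N (depth 3)
X: right child of T (depth 4)
B: left child of C (depth 2)
L: left child of N (depth 3)
U: left child of X (depth 5)
G: left child of L (depth 4)
O: left child of T (depth 4)
W: right child of U (depth 6)

B G O W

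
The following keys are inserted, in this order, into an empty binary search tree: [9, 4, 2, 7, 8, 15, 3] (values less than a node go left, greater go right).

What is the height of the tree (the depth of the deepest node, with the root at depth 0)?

3

Insert 9: tree is empty, so 9 becomes the root.
Insert 4: 4 < 9 → go left. Place as left child of 9.
Insert 2: 2 < 9 → go left; 2 < 4 → go left. Place as left child of 4.
Insert 7: 7 < 9 → go left; 7 > 4 → go right. Place as right child of 4.
Insert 8: 8 < 9 → go left; 8 > 4 → go right; 8 > 7 → go right. Place as right child of 7.
Insert 15: 15 > 9 → go right. Place as right child of 9.
Insert 3: 3 < 9 → go left; 3 < 4 → go left; 3 > 2 → go right. Place as right child of 2.

The deepest node is 8 at depth 3.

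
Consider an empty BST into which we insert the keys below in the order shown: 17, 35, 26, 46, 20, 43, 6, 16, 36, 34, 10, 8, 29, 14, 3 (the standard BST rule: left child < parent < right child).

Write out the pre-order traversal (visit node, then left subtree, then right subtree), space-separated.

17 6 3 16 10 8 14 35 26 20 34 29 46 43 36

Insert 17: tree is empty, so 17 becomes the root.
Insert 35: 35 > 17 → go right. Place as right child of 17.
Insert 26: 26 > 17 → go right; 26 < 35 → go left. Place as left child of 35.
Insert 46: 46 > 17 → go right; 46 > 35 → go right. Place as right child of 35.
Insert 20: 20 > 17 → go right; 20 < 35 → go left; 20 < 26 → go left. Place as left child of 26.
Insert 43: 43 > 17 → go right; 43 > 35 → go right; 43 < 46 → go left. Place as left child of 46.
Insert 6: 6 < 17 → go left. Place as left child of 17.
Insert 16: 16 < 17 → go left; 16 > 6 → go right. Place as right child of 6.
Insert 36: 36 > 17 → go right; 36 > 35 → go right; 36 < 46 → go left; 36 < 43 → go left. Place as left child of 43.
Insert 34: 34 > 17 → go right; 34 < 35 → go left; 34 > 26 → go right. Place as right child of 26.
Insert 10: 10 < 17 → go left; 10 > 6 → go right; 10 < 16 → go left. Place as left child of 16.
Insert 8: 8 < 17 → go left; 8 > 6 → go right; 8 < 16 → go left; 8 < 10 → go left. Place as left child of 10.
Insert 29: 29 > 17 → go right; 29 < 35 → go left; 29 > 26 → go right; 29 < 34 → go left. Place as left child of 34.
Insert 14: 14 < 17 → go left; 14 > 6 → go right; 14 < 16 → go left; 14 > 10 → go right. Place as right child of 10.
Insert 3: 3 < 17 → go left; 3 < 6 → go left. Place as left child of 6.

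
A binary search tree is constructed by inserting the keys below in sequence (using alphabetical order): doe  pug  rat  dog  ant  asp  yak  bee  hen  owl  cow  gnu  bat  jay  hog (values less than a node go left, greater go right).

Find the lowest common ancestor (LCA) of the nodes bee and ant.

Insert doe: tree is empty, so doe becomes the root.
Insert pug: pug > doe → go right. Place as right child of doe.
Insert rat: rat > doe → go right; rat > pug → go right. Place as right child of pug.
Insert dog: dog > doe → go right; dog < pug → go left. Place as left child of pug.
Insert ant: ant < doe → go left. Place as left child of doe.
Insert asp: asp < doe → go left; asp > ant → go right. Place as right child of ant.
Insert yak: yak > doe → go right; yak > pug → go right; yak > rat → go right. Place as right child of rat.
Insert bee: bee < doe → go left; bee > ant → go right; bee > asp → go right. Place as right child of asp.
Insert hen: hen > doe → go right; hen < pug → go left; hen > dog → go right. Place as right child of dog.
Insert owl: owl > doe → go right; owl < pug → go left; owl > dog → go right; owl > hen → go right. Place as right child of hen.
Insert cow: cow < doe → go left; cow > ant → go right; cow > asp → go right; cow > bee → go right. Place as right child of bee.
Insert gnu: gnu > doe → go right; gnu < pug → go left; gnu > dog → go right; gnu < hen → go left. Place as left child of hen.
Insert bat: bat < doe → go left; bat > ant → go right; bat > asp → go right; bat < bee → go left. Place as left child of bee.
Insert jay: jay > doe → go right; jay < pug → go left; jay > dog → go right; jay > hen → go right; jay < owl → go left. Place as left child of owl.
Insert hog: hog > doe → go right; hog < pug → go left; hog > dog → go right; hog > hen → go right; hog < owl → go left; hog < jay → go left. Place as left child of jay.

Path to bee: doe → ant → asp → bee
Path to ant: doe → ant
ant lies on both paths and is an ancestor of the other node.

ant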